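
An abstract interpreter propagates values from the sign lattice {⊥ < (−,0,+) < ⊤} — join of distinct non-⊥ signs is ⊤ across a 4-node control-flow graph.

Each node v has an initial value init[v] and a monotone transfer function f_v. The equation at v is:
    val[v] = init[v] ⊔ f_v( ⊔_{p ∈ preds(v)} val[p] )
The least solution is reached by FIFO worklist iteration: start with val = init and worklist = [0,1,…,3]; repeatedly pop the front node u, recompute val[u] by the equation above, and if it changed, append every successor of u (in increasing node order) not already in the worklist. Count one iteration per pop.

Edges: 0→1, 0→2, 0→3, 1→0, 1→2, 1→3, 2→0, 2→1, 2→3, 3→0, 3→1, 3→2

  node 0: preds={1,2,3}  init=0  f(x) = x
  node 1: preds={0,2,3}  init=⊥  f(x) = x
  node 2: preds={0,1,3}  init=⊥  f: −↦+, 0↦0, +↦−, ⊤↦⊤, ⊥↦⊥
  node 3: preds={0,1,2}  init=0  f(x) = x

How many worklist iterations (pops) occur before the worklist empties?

6

Trace (6 dequeues):
  [1] u=0 | in 0 | out 0 | ==
  [2] u=1 | in 0 | out 0 | prev ⊥ | push {0}
  [3] u=2 | in 0 | out 0 | prev ⊥ | push {1}
  [4] u=3 | in 0 | out 0 | ==
  [5] u=0 | in 0 | out 0 | ==
  [6] u=1 | in 0 | out 0 | ==

Converged values:
  [0] 0
  [1] 0
  [2] 0
  [3] 0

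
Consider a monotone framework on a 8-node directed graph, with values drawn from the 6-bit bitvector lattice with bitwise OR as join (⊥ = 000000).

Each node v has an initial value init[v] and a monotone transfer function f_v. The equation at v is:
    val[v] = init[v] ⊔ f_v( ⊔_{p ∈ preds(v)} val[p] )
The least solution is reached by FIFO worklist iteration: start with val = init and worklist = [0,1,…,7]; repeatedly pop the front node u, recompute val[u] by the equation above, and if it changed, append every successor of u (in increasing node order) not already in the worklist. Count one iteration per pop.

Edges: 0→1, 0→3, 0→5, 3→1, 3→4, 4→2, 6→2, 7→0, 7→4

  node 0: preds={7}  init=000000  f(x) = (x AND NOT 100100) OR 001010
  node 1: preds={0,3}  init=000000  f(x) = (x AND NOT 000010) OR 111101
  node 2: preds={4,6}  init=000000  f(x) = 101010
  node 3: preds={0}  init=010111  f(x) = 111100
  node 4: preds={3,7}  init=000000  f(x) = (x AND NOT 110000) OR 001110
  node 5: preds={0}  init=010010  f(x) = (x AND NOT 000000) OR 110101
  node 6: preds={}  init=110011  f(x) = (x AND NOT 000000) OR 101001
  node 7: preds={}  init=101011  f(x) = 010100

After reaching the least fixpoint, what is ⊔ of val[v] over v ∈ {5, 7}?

111111

Iteration log — 15 steps:
  step 1. node 0  ⊔preds=101011  new=001011  old=000000  +wl: 
  step 2. node 1  ⊔preds=011111  new=111101  old=000000  +wl: 
  step 3. node 2  ⊔preds=110011  new=101010  old=000000  +wl: 
  step 4. node 3  ⊔preds=001011  new=111111  old=010111  +wl: 1
  step 5. node 4  ⊔preds=111111  new=001111  old=000000  +wl: 2
  step 6. node 5  ⊔preds=001011  new=111111  old=010010  +wl: 
  step 7. node 6  ⊔preds=000000  new=111011  old=110011  +wl: 
  step 8. node 7  ⊔preds=000000  new=111111  old=101011  +wl: 0,4
  step 9. node 1  ⊔preds=111111  new=111101  stable
  step 10. node 2  ⊔preds=111111  new=101010  stable
  step 11. node 0  ⊔preds=111111  new=011011  old=001011  +wl: 1,3,5
  step 12. node 4  ⊔preds=111111  new=001111  stable
  step 13. node 1  ⊔preds=111111  new=111101  stable
  step 14. node 3  ⊔preds=011011  new=111111  stable
  step 15. node 5  ⊔preds=011011  new=111111  stable

Least fixpoint reached:
  node 0: 011011
  node 1: 111101
  node 2: 101010
  node 3: 111111
  node 4: 001111
  node 5: 111111
  node 6: 111011
  node 7: 111111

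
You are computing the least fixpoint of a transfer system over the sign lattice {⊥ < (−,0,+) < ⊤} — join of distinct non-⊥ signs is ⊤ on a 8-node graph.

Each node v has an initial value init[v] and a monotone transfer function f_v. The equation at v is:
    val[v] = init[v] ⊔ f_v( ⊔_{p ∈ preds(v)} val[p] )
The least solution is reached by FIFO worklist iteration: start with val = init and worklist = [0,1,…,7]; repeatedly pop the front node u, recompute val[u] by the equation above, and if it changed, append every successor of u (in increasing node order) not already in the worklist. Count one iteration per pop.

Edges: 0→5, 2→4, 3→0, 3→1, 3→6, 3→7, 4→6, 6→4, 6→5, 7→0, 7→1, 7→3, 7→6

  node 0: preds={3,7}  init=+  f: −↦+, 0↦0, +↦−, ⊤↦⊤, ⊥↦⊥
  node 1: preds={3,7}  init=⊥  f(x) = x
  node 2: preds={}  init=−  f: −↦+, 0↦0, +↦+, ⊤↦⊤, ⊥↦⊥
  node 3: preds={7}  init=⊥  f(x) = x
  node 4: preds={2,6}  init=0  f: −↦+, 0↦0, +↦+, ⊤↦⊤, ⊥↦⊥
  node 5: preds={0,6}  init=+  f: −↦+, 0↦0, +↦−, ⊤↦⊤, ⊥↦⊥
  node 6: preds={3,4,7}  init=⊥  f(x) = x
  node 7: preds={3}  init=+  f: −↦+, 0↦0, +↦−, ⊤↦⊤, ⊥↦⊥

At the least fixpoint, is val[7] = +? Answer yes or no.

no

Trace (17 dequeues):
  [1] u=0 | in + | out ⊤ | prev + | push {}
  [2] u=1 | in + | out + | prev ⊥ | push {}
  [3] u=2 | in ⊥ | out − | ==
  [4] u=3 | in + | out + | prev ⊥ | push {0,1}
  [5] u=4 | in − | out ⊤ | prev 0 | push {}
  [6] u=5 | in ⊤ | out ⊤ | prev + | push {}
  [7] u=6 | in ⊤ | out ⊤ | prev ⊥ | push {4,5}
  [8] u=7 | in + | out ⊤ | prev + | push {3,6}
  [9] u=0 | in ⊤ | out ⊤ | ==
  [10] u=1 | in ⊤ | out ⊤ | prev + | push {}
  [11] u=4 | in ⊤ | out ⊤ | ==
  [12] u=5 | in ⊤ | out ⊤ | ==
  [13] u=3 | in ⊤ | out ⊤ | prev + | push {0,1,7}
  [14] u=6 | in ⊤ | out ⊤ | ==
  [15] u=0 | in ⊤ | out ⊤ | ==
  [16] u=1 | in ⊤ | out ⊤ | ==
  [17] u=7 | in ⊤ | out ⊤ | ==

Converged values:
  [0] ⊤
  [1] ⊤
  [2] −
  [3] ⊤
  [4] ⊤
  [5] ⊤
  [6] ⊤
  [7] ⊤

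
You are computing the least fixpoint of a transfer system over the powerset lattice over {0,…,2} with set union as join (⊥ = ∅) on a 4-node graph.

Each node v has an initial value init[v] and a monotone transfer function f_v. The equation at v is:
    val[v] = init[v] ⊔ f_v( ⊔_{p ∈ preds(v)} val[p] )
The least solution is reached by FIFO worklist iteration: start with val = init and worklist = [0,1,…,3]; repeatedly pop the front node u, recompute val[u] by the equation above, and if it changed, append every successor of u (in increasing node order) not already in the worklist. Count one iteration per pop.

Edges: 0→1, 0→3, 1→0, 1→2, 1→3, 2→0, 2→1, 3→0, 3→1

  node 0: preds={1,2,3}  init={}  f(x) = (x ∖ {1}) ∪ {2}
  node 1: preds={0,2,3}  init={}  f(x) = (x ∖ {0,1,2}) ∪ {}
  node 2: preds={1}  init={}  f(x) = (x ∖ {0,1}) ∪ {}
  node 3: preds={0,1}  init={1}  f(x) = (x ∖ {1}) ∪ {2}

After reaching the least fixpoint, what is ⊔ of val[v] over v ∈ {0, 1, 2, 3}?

{1,2}

Trace (6 dequeues):
  [1] u=0 | in {1} | out {2} | prev {} | push {}
  [2] u=1 | in {1,2} | out {} | ==
  [3] u=2 | in {} | out {} | ==
  [4] u=3 | in {2} | out {1,2} | prev {1} | push {0,1}
  [5] u=0 | in {1,2} | out {2} | ==
  [6] u=1 | in {1,2} | out {} | ==

Converged values:
  [0] {2}
  [1] {}
  [2] {}
  [3] {1,2}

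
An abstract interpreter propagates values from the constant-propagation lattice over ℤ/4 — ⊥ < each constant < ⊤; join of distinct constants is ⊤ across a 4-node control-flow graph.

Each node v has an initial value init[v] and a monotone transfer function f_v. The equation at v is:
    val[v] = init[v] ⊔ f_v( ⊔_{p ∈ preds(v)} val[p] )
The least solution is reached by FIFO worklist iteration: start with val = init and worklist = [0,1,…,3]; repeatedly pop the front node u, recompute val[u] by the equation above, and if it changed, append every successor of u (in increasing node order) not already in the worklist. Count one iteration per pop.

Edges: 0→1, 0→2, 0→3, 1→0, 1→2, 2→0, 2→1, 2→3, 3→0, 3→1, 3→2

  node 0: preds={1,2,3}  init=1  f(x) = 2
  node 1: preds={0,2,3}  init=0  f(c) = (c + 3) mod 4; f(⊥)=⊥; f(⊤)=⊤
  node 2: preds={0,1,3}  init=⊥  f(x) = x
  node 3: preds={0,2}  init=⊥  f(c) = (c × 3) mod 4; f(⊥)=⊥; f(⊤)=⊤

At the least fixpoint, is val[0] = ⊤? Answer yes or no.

Iteration log — 7 steps:
  step 1. node 0  ⊔preds=0  new=⊤  old=1  +wl: 
  step 2. node 1  ⊔preds=⊤  new=⊤  old=0  +wl: 0
  step 3. node 2  ⊔preds=⊤  new=⊤  old=⊥  +wl: 1
  step 4. node 3  ⊔preds=⊤  new=⊤  old=⊥  +wl: 2
  step 5. node 0  ⊔preds=⊤  new=⊤  stable
  step 6. node 1  ⊔preds=⊤  new=⊤  stable
  step 7. node 2  ⊔preds=⊤  new=⊤  stable

Least fixpoint reached:
  node 0: ⊤
  node 1: ⊤
  node 2: ⊤
  node 3: ⊤

yes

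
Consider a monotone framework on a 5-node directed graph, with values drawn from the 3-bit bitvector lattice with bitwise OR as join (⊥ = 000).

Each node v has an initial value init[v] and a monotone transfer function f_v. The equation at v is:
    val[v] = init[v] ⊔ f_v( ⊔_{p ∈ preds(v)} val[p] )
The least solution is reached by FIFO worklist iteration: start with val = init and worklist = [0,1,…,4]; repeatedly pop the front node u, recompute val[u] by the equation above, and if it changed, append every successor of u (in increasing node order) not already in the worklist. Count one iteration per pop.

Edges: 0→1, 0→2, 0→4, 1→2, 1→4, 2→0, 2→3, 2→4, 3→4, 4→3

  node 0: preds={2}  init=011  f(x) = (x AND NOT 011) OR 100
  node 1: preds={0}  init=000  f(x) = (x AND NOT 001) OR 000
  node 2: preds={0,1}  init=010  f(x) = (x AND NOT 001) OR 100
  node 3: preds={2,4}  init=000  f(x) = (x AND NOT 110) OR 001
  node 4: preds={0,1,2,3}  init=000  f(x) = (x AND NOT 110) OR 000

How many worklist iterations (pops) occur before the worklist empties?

7

Trace (7 dequeues):
  [1] u=0 | in 010 | out 111 | prev 011 | push {}
  [2] u=1 | in 111 | out 110 | prev 000 | push {}
  [3] u=2 | in 111 | out 110 | prev 010 | push {0}
  [4] u=3 | in 110 | out 001 | prev 000 | push {}
  [5] u=4 | in 111 | out 001 | prev 000 | push {3}
  [6] u=0 | in 110 | out 111 | ==
  [7] u=3 | in 111 | out 001 | ==

Converged values:
  [0] 111
  [1] 110
  [2] 110
  [3] 001
  [4] 001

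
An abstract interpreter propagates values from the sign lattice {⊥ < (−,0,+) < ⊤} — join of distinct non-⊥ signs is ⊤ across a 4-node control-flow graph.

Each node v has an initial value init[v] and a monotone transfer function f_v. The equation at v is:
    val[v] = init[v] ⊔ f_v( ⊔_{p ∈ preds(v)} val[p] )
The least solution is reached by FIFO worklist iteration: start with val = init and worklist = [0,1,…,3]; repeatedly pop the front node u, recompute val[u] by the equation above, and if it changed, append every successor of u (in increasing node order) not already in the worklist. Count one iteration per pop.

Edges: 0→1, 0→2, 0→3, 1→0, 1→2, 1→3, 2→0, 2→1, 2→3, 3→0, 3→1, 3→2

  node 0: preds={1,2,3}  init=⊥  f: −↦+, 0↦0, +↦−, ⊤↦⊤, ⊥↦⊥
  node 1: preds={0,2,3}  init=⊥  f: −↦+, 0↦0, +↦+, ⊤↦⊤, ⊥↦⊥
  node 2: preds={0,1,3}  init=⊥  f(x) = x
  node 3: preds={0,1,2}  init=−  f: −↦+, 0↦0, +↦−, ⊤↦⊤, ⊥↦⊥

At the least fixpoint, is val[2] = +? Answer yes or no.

Worklist (8 pops):
  #1 pop 0: in=− → + (was ⊥); enqueue []
  #2 pop 1: in=⊤ → ⊤ (was ⊥); enqueue [0]
  #3 pop 2: in=⊤ → ⊤ (was ⊥); enqueue [1]
  #4 pop 3: in=⊤ → ⊤ (was −); enqueue [2]
  #5 pop 0: in=⊤ → ⊤ (was +); enqueue [3]
  #6 pop 1: in=⊤ → ⊤ (no change)
  #7 pop 2: in=⊤ → ⊤ (no change)
  #8 pop 3: in=⊤ → ⊤ (no change)

Fixpoint:
  val[0] = ⊤
  val[1] = ⊤
  val[2] = ⊤
  val[3] = ⊤

no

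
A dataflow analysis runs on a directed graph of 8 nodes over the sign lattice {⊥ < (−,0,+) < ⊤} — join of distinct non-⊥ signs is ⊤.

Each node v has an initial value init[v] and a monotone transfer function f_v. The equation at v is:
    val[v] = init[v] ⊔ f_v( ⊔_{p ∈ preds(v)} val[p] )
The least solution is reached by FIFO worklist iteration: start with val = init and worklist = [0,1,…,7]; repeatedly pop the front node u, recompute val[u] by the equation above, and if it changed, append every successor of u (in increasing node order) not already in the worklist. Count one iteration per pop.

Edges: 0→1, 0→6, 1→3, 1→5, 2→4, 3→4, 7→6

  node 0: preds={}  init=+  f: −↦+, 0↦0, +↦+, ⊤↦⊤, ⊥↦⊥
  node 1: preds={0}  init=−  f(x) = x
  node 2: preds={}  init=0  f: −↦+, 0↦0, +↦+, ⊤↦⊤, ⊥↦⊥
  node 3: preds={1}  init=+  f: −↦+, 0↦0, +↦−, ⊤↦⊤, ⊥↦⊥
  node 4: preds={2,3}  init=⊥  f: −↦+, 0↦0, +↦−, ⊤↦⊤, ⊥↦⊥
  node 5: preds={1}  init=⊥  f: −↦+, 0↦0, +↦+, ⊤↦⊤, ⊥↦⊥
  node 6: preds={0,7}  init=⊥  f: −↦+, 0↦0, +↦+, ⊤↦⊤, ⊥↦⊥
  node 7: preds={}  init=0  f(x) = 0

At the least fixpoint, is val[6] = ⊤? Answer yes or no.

yes

Trace (8 dequeues):
  [1] u=0 | in ⊥ | out + | ==
  [2] u=1 | in + | out ⊤ | prev − | push {}
  [3] u=2 | in ⊥ | out 0 | ==
  [4] u=3 | in ⊤ | out ⊤ | prev + | push {}
  [5] u=4 | in ⊤ | out ⊤ | prev ⊥ | push {}
  [6] u=5 | in ⊤ | out ⊤ | prev ⊥ | push {}
  [7] u=6 | in ⊤ | out ⊤ | prev ⊥ | push {}
  [8] u=7 | in ⊥ | out 0 | ==

Converged values:
  [0] +
  [1] ⊤
  [2] 0
  [3] ⊤
  [4] ⊤
  [5] ⊤
  [6] ⊤
  [7] 0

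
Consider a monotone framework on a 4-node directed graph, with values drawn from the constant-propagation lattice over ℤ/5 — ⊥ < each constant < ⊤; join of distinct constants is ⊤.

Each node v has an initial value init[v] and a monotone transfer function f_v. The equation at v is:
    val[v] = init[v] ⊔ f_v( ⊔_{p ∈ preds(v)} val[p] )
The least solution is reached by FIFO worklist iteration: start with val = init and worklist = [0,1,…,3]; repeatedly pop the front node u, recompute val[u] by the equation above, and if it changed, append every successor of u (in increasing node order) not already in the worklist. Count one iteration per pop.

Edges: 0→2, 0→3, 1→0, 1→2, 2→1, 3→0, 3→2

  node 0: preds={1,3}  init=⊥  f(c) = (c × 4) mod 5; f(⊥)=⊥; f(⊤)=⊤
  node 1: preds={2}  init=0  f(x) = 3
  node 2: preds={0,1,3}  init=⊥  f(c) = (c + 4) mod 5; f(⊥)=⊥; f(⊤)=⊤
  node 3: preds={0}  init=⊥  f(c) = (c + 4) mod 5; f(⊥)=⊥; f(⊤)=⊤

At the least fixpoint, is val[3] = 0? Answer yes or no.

no

Iteration log — 10 steps:
  step 1. node 0  ⊔preds=0  new=0  old=⊥  +wl: 
  step 2. node 1  ⊔preds=⊥  new=⊤  old=0  +wl: 0
  step 3. node 2  ⊔preds=⊤  new=⊤  old=⊥  +wl: 1
  step 4. node 3  ⊔preds=0  new=4  old=⊥  +wl: 2
  step 5. node 0  ⊔preds=⊤  new=⊤  old=0  +wl: 3
  step 6. node 1  ⊔preds=⊤  new=⊤  stable
  step 7. node 2  ⊔preds=⊤  new=⊤  stable
  step 8. node 3  ⊔preds=⊤  new=⊤  old=4  +wl: 0,2
  step 9. node 0  ⊔preds=⊤  new=⊤  stable
  step 10. node 2  ⊔preds=⊤  new=⊤  stable

Least fixpoint reached:
  node 0: ⊤
  node 1: ⊤
  node 2: ⊤
  node 3: ⊤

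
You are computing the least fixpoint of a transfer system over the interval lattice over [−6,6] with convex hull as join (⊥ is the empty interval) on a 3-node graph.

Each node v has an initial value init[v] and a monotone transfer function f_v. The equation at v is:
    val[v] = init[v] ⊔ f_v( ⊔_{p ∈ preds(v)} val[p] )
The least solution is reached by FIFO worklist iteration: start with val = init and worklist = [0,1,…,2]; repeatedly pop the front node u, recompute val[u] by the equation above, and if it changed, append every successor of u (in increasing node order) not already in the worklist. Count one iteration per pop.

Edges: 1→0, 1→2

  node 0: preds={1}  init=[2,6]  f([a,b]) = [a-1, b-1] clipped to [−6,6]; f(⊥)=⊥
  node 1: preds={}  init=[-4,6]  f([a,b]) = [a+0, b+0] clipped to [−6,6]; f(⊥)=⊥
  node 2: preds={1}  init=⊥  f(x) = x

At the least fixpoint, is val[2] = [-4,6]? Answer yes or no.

Worklist (3 pops):
  #1 pop 0: in=[-4,6] → [-5,6] (was [2,6]); enqueue []
  #2 pop 1: in=⊥ → [-4,6] (no change)
  #3 pop 2: in=[-4,6] → [-4,6] (was ⊥); enqueue []

Fixpoint:
  val[0] = [-5,6]
  val[1] = [-4,6]
  val[2] = [-4,6]

yes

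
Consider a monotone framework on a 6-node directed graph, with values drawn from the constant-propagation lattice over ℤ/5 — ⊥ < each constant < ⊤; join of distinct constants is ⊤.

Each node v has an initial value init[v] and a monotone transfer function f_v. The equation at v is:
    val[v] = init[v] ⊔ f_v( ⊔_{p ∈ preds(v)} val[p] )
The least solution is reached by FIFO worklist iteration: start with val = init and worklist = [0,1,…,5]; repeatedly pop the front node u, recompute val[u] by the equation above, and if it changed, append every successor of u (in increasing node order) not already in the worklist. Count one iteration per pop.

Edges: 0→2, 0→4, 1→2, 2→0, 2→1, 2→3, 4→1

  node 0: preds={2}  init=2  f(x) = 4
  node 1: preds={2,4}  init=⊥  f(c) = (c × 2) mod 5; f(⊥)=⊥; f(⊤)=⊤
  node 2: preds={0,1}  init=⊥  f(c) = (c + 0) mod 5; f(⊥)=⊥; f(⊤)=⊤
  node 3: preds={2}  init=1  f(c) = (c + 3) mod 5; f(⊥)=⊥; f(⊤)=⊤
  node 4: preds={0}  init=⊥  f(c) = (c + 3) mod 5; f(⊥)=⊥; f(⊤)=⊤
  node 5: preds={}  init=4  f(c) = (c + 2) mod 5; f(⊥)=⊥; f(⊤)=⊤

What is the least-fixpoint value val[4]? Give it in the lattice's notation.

Worklist (9 pops):
  #1 pop 0: in=⊥ → ⊤ (was 2); enqueue []
  #2 pop 1: in=⊥ → ⊥ (no change)
  #3 pop 2: in=⊤ → ⊤ (was ⊥); enqueue [0,1]
  #4 pop 3: in=⊤ → ⊤ (was 1); enqueue []
  #5 pop 4: in=⊤ → ⊤ (was ⊥); enqueue []
  #6 pop 5: in=⊥ → 4 (no change)
  #7 pop 0: in=⊤ → ⊤ (no change)
  #8 pop 1: in=⊤ → ⊤ (was ⊥); enqueue [2]
  #9 pop 2: in=⊤ → ⊤ (no change)

Fixpoint:
  val[0] = ⊤
  val[1] = ⊤
  val[2] = ⊤
  val[3] = ⊤
  val[4] = ⊤
  val[5] = 4

⊤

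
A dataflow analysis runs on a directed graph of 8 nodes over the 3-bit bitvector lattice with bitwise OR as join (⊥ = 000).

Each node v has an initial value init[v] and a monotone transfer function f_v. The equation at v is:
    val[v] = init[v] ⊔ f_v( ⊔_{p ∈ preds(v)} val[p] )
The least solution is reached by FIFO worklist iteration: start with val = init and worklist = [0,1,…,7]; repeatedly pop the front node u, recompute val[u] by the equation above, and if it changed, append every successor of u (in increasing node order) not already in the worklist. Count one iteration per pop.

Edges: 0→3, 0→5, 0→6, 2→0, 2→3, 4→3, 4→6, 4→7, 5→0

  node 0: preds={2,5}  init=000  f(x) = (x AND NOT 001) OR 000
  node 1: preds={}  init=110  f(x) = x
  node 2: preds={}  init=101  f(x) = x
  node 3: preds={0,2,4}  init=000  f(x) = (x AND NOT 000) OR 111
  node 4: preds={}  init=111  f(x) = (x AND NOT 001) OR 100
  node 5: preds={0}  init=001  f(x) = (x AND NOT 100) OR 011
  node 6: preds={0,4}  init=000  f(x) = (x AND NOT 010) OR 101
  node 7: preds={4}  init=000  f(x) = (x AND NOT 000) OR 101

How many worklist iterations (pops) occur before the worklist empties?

12

Iteration log — 12 steps:
  step 1. node 0  ⊔preds=101  new=100  old=000  +wl: 
  step 2. node 1  ⊔preds=000  new=110  stable
  step 3. node 2  ⊔preds=000  new=101  stable
  step 4. node 3  ⊔preds=111  new=111  old=000  +wl: 
  step 5. node 4  ⊔preds=000  new=111  stable
  step 6. node 5  ⊔preds=100  new=011  old=001  +wl: 0
  step 7. node 6  ⊔preds=111  new=101  old=000  +wl: 
  step 8. node 7  ⊔preds=111  new=111  old=000  +wl: 
  step 9. node 0  ⊔preds=111  new=110  old=100  +wl: 3,5,6
  step 10. node 3  ⊔preds=111  new=111  stable
  step 11. node 5  ⊔preds=110  new=011  stable
  step 12. node 6  ⊔preds=111  new=101  stable

Least fixpoint reached:
  node 0: 110
  node 1: 110
  node 2: 101
  node 3: 111
  node 4: 111
  node 5: 011
  node 6: 101
  node 7: 111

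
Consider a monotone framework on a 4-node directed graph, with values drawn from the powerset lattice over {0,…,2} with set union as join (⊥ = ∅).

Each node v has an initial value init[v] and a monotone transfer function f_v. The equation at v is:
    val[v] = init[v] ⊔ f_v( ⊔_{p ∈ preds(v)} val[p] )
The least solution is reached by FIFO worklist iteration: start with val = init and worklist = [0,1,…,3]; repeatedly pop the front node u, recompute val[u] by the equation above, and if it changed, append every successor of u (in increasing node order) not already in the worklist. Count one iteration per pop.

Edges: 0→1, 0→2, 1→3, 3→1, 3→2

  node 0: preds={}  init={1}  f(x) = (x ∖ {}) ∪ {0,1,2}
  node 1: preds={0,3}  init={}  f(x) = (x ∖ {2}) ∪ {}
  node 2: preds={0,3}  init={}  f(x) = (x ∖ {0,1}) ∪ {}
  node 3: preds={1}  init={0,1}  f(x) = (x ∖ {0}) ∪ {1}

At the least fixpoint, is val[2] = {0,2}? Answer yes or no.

no

Iteration log — 4 steps:
  step 1. node 0  ⊔preds={}  new={0,1,2}  old={1}  +wl: 
  step 2. node 1  ⊔preds={0,1,2}  new={0,1}  old={}  +wl: 
  step 3. node 2  ⊔preds={0,1,2}  new={2}  old={}  +wl: 
  step 4. node 3  ⊔preds={0,1}  new={0,1}  stable

Least fixpoint reached:
  node 0: {0,1,2}
  node 1: {0,1}
  node 2: {2}
  node 3: {0,1}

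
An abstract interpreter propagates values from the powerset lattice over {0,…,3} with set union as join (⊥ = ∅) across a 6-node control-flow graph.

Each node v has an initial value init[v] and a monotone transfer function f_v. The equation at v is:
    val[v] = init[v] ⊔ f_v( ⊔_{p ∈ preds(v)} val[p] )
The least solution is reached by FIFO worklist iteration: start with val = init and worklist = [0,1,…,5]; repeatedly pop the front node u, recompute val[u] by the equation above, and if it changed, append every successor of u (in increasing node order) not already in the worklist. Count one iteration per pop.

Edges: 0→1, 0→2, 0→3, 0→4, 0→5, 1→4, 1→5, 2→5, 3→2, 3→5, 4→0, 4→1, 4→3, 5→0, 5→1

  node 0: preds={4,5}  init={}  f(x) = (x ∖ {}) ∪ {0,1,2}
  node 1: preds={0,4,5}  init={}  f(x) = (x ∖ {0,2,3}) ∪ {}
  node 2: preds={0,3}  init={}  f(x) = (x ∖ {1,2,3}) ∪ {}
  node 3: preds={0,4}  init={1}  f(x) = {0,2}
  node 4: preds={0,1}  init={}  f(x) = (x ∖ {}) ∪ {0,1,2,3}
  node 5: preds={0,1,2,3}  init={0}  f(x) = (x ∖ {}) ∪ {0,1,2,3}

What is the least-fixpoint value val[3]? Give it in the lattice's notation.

Iteration log — 13 steps:
  step 1. node 0  ⊔preds={0}  new={0,1,2}  old={}  +wl: 
  step 2. node 1  ⊔preds={0,1,2}  new={1}  old={}  +wl: 
  step 3. node 2  ⊔preds={0,1,2}  new={0}  old={}  +wl: 
  step 4. node 3  ⊔preds={0,1,2}  new={0,1,2}  old={1}  +wl: 2
  step 5. node 4  ⊔preds={0,1,2}  new={0,1,2,3}  old={}  +wl: 0,1,3
  step 6. node 5  ⊔preds={0,1,2}  new={0,1,2,3}  old={0}  +wl: 
  step 7. node 2  ⊔preds={0,1,2}  new={0}  stable
  step 8. node 0  ⊔preds={0,1,2,3}  new={0,1,2,3}  old={0,1,2}  +wl: 2,4,5
  step 9. node 1  ⊔preds={0,1,2,3}  new={1}  stable
  step 10. node 3  ⊔preds={0,1,2,3}  new={0,1,2}  stable
  step 11. node 2  ⊔preds={0,1,2,3}  new={0}  stable
  step 12. node 4  ⊔preds={0,1,2,3}  new={0,1,2,3}  stable
  step 13. node 5  ⊔preds={0,1,2,3}  new={0,1,2,3}  stable

Least fixpoint reached:
  node 0: {0,1,2,3}
  node 1: {1}
  node 2: {0}
  node 3: {0,1,2}
  node 4: {0,1,2,3}
  node 5: {0,1,2,3}

{0,1,2}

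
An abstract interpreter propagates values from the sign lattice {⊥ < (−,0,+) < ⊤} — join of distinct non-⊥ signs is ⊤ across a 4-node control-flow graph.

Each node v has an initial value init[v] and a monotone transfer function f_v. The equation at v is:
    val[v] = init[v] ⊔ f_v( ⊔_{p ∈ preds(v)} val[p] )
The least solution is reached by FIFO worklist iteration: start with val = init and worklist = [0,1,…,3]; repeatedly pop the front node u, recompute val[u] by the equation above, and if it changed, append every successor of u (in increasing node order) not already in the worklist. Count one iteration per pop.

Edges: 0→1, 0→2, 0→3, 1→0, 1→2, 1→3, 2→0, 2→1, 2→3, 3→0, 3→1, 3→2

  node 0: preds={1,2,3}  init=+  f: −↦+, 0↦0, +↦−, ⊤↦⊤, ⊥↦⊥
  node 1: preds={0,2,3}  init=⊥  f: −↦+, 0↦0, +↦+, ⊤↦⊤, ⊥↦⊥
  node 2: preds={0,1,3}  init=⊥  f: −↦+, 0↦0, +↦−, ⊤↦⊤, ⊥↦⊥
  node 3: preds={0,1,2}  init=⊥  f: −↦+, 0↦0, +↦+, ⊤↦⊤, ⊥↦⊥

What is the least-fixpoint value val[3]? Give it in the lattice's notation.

Iteration log — 10 steps:
  step 1. node 0  ⊔preds=⊥  new=+  stable
  step 2. node 1  ⊔preds=+  new=+  old=⊥  +wl: 0
  step 3. node 2  ⊔preds=+  new=−  old=⊥  +wl: 1
  step 4. node 3  ⊔preds=⊤  new=⊤  old=⊥  +wl: 2
  step 5. node 0  ⊔preds=⊤  new=⊤  old=+  +wl: 3
  step 6. node 1  ⊔preds=⊤  new=⊤  old=+  +wl: 0
  step 7. node 2  ⊔preds=⊤  new=⊤  old=−  +wl: 1
  step 8. node 3  ⊔preds=⊤  new=⊤  stable
  step 9. node 0  ⊔preds=⊤  new=⊤  stable
  step 10. node 1  ⊔preds=⊤  new=⊤  stable

Least fixpoint reached:
  node 0: ⊤
  node 1: ⊤
  node 2: ⊤
  node 3: ⊤

⊤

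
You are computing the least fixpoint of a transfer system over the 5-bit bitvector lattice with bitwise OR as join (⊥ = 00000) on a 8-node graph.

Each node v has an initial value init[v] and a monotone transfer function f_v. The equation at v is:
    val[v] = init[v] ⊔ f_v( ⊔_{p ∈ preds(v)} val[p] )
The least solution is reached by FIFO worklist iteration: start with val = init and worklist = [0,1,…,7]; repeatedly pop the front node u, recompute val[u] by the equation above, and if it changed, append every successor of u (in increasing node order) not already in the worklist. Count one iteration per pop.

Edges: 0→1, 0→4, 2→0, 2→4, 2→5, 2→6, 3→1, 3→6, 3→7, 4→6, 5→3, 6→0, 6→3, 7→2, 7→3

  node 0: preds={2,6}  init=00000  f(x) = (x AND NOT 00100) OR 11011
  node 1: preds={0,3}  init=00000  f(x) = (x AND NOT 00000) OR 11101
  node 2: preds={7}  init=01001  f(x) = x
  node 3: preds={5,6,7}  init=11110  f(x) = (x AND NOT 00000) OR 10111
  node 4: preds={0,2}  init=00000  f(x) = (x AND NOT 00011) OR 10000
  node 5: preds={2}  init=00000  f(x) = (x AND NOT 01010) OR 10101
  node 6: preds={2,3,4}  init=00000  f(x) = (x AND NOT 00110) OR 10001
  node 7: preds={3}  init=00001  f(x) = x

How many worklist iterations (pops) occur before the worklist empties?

Trace (16 dequeues):
  [1] u=0 | in 01001 | out 11011 | prev 00000 | push {}
  [2] u=1 | in 11111 | out 11111 | prev 00000 | push {}
  [3] u=2 | in 00001 | out 01001 | ==
  [4] u=3 | in 00001 | out 11111 | prev 11110 | push {1}
  [5] u=4 | in 11011 | out 11000 | prev 00000 | push {}
  [6] u=5 | in 01001 | out 10101 | prev 00000 | push {3}
  [7] u=6 | in 11111 | out 11001 | prev 00000 | push {0}
  [8] u=7 | in 11111 | out 11111 | prev 00001 | push {2}
  [9] u=1 | in 11111 | out 11111 | ==
  [10] u=3 | in 11111 | out 11111 | ==
  [11] u=0 | in 11001 | out 11011 | ==
  [12] u=2 | in 11111 | out 11111 | prev 01001 | push {0,4,5,6}
  [13] u=0 | in 11111 | out 11011 | ==
  [14] u=4 | in 11111 | out 11100 | prev 11000 | push {}
  [15] u=5 | in 11111 | out 10101 | ==
  [16] u=6 | in 11111 | out 11001 | ==

Converged values:
  [0] 11011
  [1] 11111
  [2] 11111
  [3] 11111
  [4] 11100
  [5] 10101
  [6] 11001
  [7] 11111

16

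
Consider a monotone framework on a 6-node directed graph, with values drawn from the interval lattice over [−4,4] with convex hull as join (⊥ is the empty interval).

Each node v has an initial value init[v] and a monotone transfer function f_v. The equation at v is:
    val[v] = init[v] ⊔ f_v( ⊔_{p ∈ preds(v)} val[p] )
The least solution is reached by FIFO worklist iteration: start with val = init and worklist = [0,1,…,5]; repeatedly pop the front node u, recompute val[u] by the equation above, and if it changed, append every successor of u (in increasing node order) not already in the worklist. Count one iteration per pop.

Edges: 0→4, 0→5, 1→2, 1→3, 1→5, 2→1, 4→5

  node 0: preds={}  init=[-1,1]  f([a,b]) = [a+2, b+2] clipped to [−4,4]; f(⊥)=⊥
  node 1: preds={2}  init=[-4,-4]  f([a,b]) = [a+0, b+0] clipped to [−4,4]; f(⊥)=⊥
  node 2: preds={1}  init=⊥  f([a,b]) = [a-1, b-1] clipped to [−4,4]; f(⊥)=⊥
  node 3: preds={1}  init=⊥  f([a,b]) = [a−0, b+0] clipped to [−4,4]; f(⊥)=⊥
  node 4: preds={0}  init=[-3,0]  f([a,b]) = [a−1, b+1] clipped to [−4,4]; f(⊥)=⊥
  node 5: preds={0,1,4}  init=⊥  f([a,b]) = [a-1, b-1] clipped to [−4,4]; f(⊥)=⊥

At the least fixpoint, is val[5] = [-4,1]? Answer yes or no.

yes

Worklist (7 pops):
  #1 pop 0: in=⊥ → [-1,1] (no change)
  #2 pop 1: in=⊥ → [-4,-4] (no change)
  #3 pop 2: in=[-4,-4] → [-4,-4] (was ⊥); enqueue [1]
  #4 pop 3: in=[-4,-4] → [-4,-4] (was ⊥); enqueue []
  #5 pop 4: in=[-1,1] → [-3,2] (was [-3,0]); enqueue []
  #6 pop 5: in=[-4,2] → [-4,1] (was ⊥); enqueue []
  #7 pop 1: in=[-4,-4] → [-4,-4] (no change)

Fixpoint:
  val[0] = [-1,1]
  val[1] = [-4,-4]
  val[2] = [-4,-4]
  val[3] = [-4,-4]
  val[4] = [-3,2]
  val[5] = [-4,1]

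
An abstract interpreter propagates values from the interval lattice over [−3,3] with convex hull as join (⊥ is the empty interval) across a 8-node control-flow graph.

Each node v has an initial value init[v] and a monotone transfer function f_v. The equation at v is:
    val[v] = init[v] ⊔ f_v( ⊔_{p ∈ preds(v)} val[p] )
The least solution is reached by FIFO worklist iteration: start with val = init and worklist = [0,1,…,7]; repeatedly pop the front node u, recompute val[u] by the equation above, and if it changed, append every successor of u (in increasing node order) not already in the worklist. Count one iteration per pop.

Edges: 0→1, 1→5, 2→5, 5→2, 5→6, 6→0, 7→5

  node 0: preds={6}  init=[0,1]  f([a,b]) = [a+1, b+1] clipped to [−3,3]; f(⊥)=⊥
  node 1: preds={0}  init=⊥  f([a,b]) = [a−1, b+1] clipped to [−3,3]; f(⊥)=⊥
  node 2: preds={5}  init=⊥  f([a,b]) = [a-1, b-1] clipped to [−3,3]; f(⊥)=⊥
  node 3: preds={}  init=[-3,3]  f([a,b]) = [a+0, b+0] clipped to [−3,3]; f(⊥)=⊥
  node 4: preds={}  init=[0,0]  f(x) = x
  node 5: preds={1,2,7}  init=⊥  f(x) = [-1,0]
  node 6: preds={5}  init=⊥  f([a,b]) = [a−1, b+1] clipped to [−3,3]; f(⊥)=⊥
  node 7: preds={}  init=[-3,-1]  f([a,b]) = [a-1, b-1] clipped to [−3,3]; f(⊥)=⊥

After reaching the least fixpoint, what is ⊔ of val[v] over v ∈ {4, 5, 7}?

[-3,0]

Iteration log — 13 steps:
  step 1. node 0  ⊔preds=⊥  new=[0,1]  stable
  step 2. node 1  ⊔preds=[0,1]  new=[-1,2]  old=⊥  +wl: 
  step 3. node 2  ⊔preds=⊥  new=⊥  stable
  step 4. node 3  ⊔preds=⊥  new=[-3,3]  stable
  step 5. node 4  ⊔preds=⊥  new=[0,0]  stable
  step 6. node 5  ⊔preds=[-3,2]  new=[-1,0]  old=⊥  +wl: 2
  step 7. node 6  ⊔preds=[-1,0]  new=[-2,1]  old=⊥  +wl: 0
  step 8. node 7  ⊔preds=⊥  new=[-3,-1]  stable
  step 9. node 2  ⊔preds=[-1,0]  new=[-2,-1]  old=⊥  +wl: 5
  step 10. node 0  ⊔preds=[-2,1]  new=[-1,2]  old=[0,1]  +wl: 1
  step 11. node 5  ⊔preds=[-3,2]  new=[-1,0]  stable
  step 12. node 1  ⊔preds=[-1,2]  new=[-2,3]  old=[-1,2]  +wl: 5
  step 13. node 5  ⊔preds=[-3,3]  new=[-1,0]  stable

Least fixpoint reached:
  node 0: [-1,2]
  node 1: [-2,3]
  node 2: [-2,-1]
  node 3: [-3,3]
  node 4: [0,0]
  node 5: [-1,0]
  node 6: [-2,1]
  node 7: [-3,-1]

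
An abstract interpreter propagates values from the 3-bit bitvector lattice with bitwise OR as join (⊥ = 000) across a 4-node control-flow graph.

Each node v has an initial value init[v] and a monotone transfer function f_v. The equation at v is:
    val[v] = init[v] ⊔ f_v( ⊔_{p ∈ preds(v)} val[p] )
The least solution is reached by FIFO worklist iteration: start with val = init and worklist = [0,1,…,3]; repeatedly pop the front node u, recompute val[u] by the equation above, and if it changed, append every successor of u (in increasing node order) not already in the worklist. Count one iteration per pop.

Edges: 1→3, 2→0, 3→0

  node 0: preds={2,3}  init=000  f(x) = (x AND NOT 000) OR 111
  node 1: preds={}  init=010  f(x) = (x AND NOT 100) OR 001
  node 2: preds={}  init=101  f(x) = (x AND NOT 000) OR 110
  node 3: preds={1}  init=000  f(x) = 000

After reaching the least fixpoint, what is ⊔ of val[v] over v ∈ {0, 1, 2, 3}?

111

Worklist (5 pops):
  #1 pop 0: in=101 → 111 (was 000); enqueue []
  #2 pop 1: in=000 → 011 (was 010); enqueue []
  #3 pop 2: in=000 → 111 (was 101); enqueue [0]
  #4 pop 3: in=011 → 000 (no change)
  #5 pop 0: in=111 → 111 (no change)

Fixpoint:
  val[0] = 111
  val[1] = 011
  val[2] = 111
  val[3] = 000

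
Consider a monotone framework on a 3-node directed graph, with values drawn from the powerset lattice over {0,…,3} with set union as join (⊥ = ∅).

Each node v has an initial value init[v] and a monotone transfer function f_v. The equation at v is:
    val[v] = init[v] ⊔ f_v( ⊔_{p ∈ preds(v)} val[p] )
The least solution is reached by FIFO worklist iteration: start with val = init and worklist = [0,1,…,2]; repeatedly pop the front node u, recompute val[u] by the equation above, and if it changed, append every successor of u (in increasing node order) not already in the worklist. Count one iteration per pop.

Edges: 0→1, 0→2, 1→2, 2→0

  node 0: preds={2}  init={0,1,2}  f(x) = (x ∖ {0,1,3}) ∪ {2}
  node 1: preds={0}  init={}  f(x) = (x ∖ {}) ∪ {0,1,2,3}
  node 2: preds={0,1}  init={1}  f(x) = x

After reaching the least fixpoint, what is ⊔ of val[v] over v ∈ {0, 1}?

Worklist (4 pops):
  #1 pop 0: in={1} → {0,1,2} (no change)
  #2 pop 1: in={0,1,2} → {0,1,2,3} (was {}); enqueue []
  #3 pop 2: in={0,1,2,3} → {0,1,2,3} (was {1}); enqueue [0]
  #4 pop 0: in={0,1,2,3} → {0,1,2} (no change)

Fixpoint:
  val[0] = {0,1,2}
  val[1] = {0,1,2,3}
  val[2] = {0,1,2,3}

{0,1,2,3}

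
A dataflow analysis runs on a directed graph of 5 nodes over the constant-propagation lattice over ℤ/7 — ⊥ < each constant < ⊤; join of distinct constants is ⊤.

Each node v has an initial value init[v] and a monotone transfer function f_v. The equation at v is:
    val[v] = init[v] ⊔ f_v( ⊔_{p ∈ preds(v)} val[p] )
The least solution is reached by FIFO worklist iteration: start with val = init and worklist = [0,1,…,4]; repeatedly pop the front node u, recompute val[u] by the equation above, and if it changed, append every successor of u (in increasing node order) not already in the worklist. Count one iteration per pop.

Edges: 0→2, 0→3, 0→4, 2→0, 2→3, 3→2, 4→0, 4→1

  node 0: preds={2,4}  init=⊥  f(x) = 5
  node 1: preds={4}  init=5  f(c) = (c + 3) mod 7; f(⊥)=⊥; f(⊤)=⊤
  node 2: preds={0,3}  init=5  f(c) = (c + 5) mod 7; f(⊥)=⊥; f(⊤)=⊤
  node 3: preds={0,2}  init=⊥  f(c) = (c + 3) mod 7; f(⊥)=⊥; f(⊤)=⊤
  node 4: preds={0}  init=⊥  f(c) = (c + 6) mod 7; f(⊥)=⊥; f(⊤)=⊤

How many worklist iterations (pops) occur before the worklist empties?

8

Iteration log — 8 steps:
  step 1. node 0  ⊔preds=5  new=5  old=⊥  +wl: 
  step 2. node 1  ⊔preds=⊥  new=5  stable
  step 3. node 2  ⊔preds=5  new=⊤  old=5  +wl: 0
  step 4. node 3  ⊔preds=⊤  new=⊤  old=⊥  +wl: 2
  step 5. node 4  ⊔preds=5  new=4  old=⊥  +wl: 1
  step 6. node 0  ⊔preds=⊤  new=5  stable
  step 7. node 2  ⊔preds=⊤  new=⊤  stable
  step 8. node 1  ⊔preds=4  new=⊤  old=5  +wl: 

Least fixpoint reached:
  node 0: 5
  node 1: ⊤
  node 2: ⊤
  node 3: ⊤
  node 4: 4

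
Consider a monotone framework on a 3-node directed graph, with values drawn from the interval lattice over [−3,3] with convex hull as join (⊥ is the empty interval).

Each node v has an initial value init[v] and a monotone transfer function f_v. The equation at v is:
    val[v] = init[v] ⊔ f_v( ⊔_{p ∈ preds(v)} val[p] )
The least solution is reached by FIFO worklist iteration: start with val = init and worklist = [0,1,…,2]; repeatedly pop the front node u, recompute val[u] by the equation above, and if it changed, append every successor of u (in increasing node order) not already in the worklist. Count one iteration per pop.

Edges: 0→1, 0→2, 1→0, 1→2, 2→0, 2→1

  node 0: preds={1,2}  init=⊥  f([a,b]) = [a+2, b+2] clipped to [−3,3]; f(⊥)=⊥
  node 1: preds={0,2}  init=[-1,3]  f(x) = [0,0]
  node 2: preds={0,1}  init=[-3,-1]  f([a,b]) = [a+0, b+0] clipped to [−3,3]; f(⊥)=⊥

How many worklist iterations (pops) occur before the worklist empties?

Iteration log — 5 steps:
  step 1. node 0  ⊔preds=[-3,3]  new=[-1,3]  old=⊥  +wl: 
  step 2. node 1  ⊔preds=[-3,3]  new=[-1,3]  stable
  step 3. node 2  ⊔preds=[-1,3]  new=[-3,3]  old=[-3,-1]  +wl: 0,1
  step 4. node 0  ⊔preds=[-3,3]  new=[-1,3]  stable
  step 5. node 1  ⊔preds=[-3,3]  new=[-1,3]  stable

Least fixpoint reached:
  node 0: [-1,3]
  node 1: [-1,3]
  node 2: [-3,3]

5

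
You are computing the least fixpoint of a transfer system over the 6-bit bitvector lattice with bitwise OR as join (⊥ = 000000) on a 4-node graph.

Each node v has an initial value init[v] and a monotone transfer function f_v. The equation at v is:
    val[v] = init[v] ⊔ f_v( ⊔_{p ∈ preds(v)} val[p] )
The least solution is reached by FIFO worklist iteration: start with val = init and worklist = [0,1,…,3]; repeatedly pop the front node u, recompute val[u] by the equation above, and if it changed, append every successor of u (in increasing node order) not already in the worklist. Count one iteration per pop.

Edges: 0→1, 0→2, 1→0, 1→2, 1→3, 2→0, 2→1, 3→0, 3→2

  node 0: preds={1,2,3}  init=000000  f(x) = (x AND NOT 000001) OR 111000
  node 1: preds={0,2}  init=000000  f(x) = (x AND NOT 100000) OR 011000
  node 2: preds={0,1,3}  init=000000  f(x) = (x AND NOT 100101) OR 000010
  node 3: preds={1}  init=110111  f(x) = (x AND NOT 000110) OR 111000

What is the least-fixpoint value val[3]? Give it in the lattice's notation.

Trace (7 dequeues):
  [1] u=0 | in 110111 | out 111110 | prev 000000 | push {}
  [2] u=1 | in 111110 | out 011110 | prev 000000 | push {0}
  [3] u=2 | in 111111 | out 011010 | prev 000000 | push {1}
  [4] u=3 | in 011110 | out 111111 | prev 110111 | push {2}
  [5] u=0 | in 111111 | out 111110 | ==
  [6] u=1 | in 111110 | out 011110 | ==
  [7] u=2 | in 111111 | out 011010 | ==

Converged values:
  [0] 111110
  [1] 011110
  [2] 011010
  [3] 111111

111111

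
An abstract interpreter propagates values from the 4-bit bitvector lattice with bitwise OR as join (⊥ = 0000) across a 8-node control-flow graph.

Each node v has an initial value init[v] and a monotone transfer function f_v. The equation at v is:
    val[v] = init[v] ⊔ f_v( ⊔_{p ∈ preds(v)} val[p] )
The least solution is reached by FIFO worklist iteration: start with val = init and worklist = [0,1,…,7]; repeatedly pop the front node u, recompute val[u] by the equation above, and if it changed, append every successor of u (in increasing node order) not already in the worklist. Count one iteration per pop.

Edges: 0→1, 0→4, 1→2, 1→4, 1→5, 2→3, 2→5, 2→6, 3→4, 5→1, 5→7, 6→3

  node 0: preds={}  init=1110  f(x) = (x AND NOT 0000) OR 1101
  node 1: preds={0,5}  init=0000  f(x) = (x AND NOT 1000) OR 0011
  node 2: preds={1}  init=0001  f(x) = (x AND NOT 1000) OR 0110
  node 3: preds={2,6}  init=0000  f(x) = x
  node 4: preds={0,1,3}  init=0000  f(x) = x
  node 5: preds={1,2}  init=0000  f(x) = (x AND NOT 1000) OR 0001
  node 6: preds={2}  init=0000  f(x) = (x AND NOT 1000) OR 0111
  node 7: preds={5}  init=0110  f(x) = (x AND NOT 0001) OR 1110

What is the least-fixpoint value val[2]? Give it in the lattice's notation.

0111

Worklist (10 pops):
  #1 pop 0: in=0000 → 1111 (was 1110); enqueue []
  #2 pop 1: in=1111 → 0111 (was 0000); enqueue []
  #3 pop 2: in=0111 → 0111 (was 0001); enqueue []
  #4 pop 3: in=0111 → 0111 (was 0000); enqueue []
  #5 pop 4: in=1111 → 1111 (was 0000); enqueue []
  #6 pop 5: in=0111 → 0111 (was 0000); enqueue [1]
  #7 pop 6: in=0111 → 0111 (was 0000); enqueue [3]
  #8 pop 7: in=0111 → 1110 (was 0110); enqueue []
  #9 pop 1: in=1111 → 0111 (no change)
  #10 pop 3: in=0111 → 0111 (no change)

Fixpoint:
  val[0] = 1111
  val[1] = 0111
  val[2] = 0111
  val[3] = 0111
  val[4] = 1111
  val[5] = 0111
  val[6] = 0111
  val[7] = 1110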